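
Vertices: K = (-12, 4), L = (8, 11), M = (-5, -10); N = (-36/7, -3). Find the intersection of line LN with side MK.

(-22/3, -16/3)

Barycentric coordinates of N with respect to KLM: (2/7, 1/7, 4/7).
On side MK the L-coordinate is zero; dropping N's L-weight 1/7 and renormalizing the remaining 4/7 : 2/7 gives weights 2/3, 1/3 on M, K.
J = (2/3)·(-5, -10) + (1/3)·(-12, 4) = (-22/3, -16/3).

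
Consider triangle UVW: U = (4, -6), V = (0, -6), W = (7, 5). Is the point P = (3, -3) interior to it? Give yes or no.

yes

Barycentric coordinates of P: (3/11, 5/11, 3/11).
The three coordinates are positive, positive, positive; a point is interior exactly when all three are positive.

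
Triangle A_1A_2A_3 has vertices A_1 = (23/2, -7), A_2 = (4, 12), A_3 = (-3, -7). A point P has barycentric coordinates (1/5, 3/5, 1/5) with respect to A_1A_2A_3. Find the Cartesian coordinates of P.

P = (1/5)·A_1 + (3/5)·A_2 + (1/5)·A_3.
x-coordinate: (1/5)·(23/2) + (3/5)·4 + (1/5)·(-3) = 41/10.
y-coordinate: (1/5)·(-7) + (3/5)·12 + (1/5)·(-7) = 22/5.

(41/10, 22/5)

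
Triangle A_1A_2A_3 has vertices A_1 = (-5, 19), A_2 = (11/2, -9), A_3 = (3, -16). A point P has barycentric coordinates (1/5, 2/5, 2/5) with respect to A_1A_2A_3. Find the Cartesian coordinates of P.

(12/5, -31/5)

P = (1/5)·A_1 + (2/5)·A_2 + (2/5)·A_3.
x-coordinate: (1/5)·(-5) + (2/5)·(11/2) + (2/5)·3 = 12/5.
y-coordinate: (1/5)·19 + (2/5)·(-9) + (2/5)·(-16) = -31/5.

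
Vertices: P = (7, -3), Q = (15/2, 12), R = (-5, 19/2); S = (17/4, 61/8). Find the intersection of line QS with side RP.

Barycentric coordinates of S with respect to PQR: (1/4, 1/2, 1/4).
On side RP the Q-coordinate is zero; dropping S's Q-weight 1/2 and renormalizing the remaining 1/4 : 1/4 gives weights 1/2, 1/2 on R, P.
T = (1/2)·(-5, 19/2) + (1/2)·(7, -3) = (1, 13/4).

(1, 13/4)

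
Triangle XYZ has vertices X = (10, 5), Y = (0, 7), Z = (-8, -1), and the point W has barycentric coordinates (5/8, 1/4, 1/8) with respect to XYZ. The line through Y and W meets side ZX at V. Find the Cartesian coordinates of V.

(7, 4)

Line YW meets ZX where the Y-coordinate vanishes; zeroing W's Y-weight and renormalizing leaves Z, X-weights 1/8 : 5/8 → (1/6, 5/6).
So V = (1/6)·Z + (5/6)·X = (7, 4).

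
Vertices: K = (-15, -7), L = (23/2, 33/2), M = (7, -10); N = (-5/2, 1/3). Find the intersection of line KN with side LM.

Barycentric coordinates of N with respect to KLM: (1/2, 1/3, 1/6).
On side LM the K-coordinate is zero; dropping N's K-weight 1/2 and renormalizing the remaining 1/3 : 1/6 gives weights 2/3, 1/3 on L, M.
J = (2/3)·(23/2, 33/2) + (1/3)·(7, -10) = (10, 23/3).

(10, 23/3)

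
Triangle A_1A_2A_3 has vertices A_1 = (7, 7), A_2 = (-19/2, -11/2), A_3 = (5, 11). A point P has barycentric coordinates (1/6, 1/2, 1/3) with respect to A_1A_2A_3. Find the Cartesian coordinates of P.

(-23/12, 25/12)

P = (1/6)·A_1 + (1/2)·A_2 + (1/3)·A_3.
x-coordinate: (1/6)·7 + (1/2)·(-19/2) + (1/3)·5 = -23/12.
y-coordinate: (1/6)·7 + (1/2)·(-11/2) + (1/3)·11 = 25/12.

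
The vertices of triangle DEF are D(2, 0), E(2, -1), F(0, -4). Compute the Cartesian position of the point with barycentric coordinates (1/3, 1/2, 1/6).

(5/3, -7/6)

G = (1/3)·D + (1/2)·E + (1/6)·F.
x-coordinate: (1/3)·2 + (1/2)·2 + (1/6)·0 = 5/3.
y-coordinate: (1/3)·0 + (1/2)·(-1) + (1/6)·(-4) = -7/6.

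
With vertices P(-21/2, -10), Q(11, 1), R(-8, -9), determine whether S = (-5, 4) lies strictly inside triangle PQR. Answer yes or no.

Barycentric coordinates of S: (217/6, 59/12, -481/12).
The three coordinates are positive, positive, negative; a point is interior exactly when all three are positive.

no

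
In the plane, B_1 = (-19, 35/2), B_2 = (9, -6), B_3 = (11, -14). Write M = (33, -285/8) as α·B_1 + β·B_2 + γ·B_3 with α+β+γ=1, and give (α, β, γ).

(-3/4, 1/4, 3/2)

Signed area of the reference triangle: [B_1B_2B_3] = ½·((-19)·(-6−(-14)) + 9·(-14−(35/2)) + 11·(35/2−(-6))) = ½·(-152 − 567/2 + 517/2) = -177/2.
[MB_2B_3] = ½·(33·(-6−(-14)) + 9·(-14−(-285/8)) + 11·(-285/8−(-6))) = ½·(264 + 1557/8 − 2607/8) = 531/8, so the B_1-coordinate is (531/8)/(-177/2) = -3/4.
[B_1MB_3] = ½·((-19)·(-285/8−(-14)) + 33·(-14−(35/2)) + 11·(35/2−(-285/8))) = ½·(3287/8 − 2079/2 + 4675/8) = -177/8, so the B_2-coordinate is 1/4.
[B_1B_2M] = ½·((-19)·(-6−(-285/8)) + 9·(-285/8−(35/2)) + 33·(35/2−(-6))) = ½·(-4503/8 − 3825/8 + 1551/2) = -531/4, so the B_3-coordinate is 3/2.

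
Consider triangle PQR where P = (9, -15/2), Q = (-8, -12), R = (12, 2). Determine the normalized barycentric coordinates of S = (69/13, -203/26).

(9/13, 3/13, 1/13)

Signed area of the reference triangle: [PQR] = ½·(9·(-12−2) + (-8)·(2−(-15/2)) + 12·(-15/2−(-12))) = ½·(-126 − 76 + 54) = -74.
[SQR] = ½·((69/13)·(-12−2) + (-8)·(2−(-203/26)) + 12·(-203/26−(-12))) = ½·(-966/13 − 1020/13 + 654/13) = -666/13, so the P-coordinate is (-666/13)/(-74) = 9/13.
[PSR] = ½·(9·(-203/26−2) + (69/13)·(2−(-15/2)) + 12·(-15/2−(-203/26))) = ½·(-2295/26 + 1311/26 + 48/13) = -222/13, so the Q-coordinate is 3/13.
[PQS] = ½·(9·(-12−(-203/26)) + (-8)·(-203/26−(-15/2)) + (69/13)·(-15/2−(-12))) = ½·(-981/26 + 32/13 + 621/26) = -74/13, so the R-coordinate is 1/13.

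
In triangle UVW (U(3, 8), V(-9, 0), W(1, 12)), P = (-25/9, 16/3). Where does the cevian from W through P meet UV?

(-27/7, 24/7)

Barycentric coordinates of P with respect to UVW: (1/3, 4/9, 2/9).
On side UV the W-coordinate is zero; dropping P's W-weight 2/9 and renormalizing the remaining 1/3 : 4/9 gives weights 3/7, 4/7 on U, V.
Q = (3/7)·(3, 8) + (4/7)·(-9, 0) = (-27/7, 24/7).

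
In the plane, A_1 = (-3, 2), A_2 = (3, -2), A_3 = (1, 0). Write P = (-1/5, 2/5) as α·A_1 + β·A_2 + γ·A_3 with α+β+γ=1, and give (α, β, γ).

Signed area of the reference triangle: [A_1A_2A_3] = ½·((-3)·(-2−0) + 3·(0−2) + 1·(2−(-2))) = ½·(6 − 6 + 4) = 2.
[PA_2A_3] = ½·((-1/5)·(-2−0) + 3·(0−(2/5)) + 1·(2/5−(-2))) = ½·(2/5 − 6/5 + 12/5) = 4/5, so the A_1-coordinate is (4/5)/2 = 2/5.
[A_1PA_3] = ½·((-3)·(2/5−0) + (-1/5)·(0−2) + 1·(2−(2/5))) = ½·(-6/5 + 2/5 + 8/5) = 2/5, so the A_2-coordinate is 1/5.
[A_1A_2P] = ½·((-3)·(-2−(2/5)) + 3·(2/5−2) + (-1/5)·(2−(-2))) = ½·(36/5 − 24/5 − 4/5) = 4/5, so the A_3-coordinate is 2/5.

(2/5, 1/5, 2/5)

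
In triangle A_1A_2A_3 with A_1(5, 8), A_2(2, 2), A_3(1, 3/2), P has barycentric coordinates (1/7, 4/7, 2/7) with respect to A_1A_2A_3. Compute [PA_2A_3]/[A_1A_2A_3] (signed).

The signed ratio [PA_2A_3]/[A_1A_2A_3] equals the barycentric coordinate of P at vertex A_1, which is 1/7.

1/7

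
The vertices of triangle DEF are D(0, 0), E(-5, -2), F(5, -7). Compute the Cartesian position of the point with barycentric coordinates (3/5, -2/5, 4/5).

G = (3/5)·D + (-2/5)·E + (4/5)·F.
x-coordinate: (3/5)·0 + (-2/5)·(-5) + (4/5)·5 = 6.
y-coordinate: (3/5)·0 + (-2/5)·(-2) + (4/5)·(-7) = -24/5.

(6, -24/5)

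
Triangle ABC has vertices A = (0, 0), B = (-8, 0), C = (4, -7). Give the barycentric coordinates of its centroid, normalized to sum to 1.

(1/3, 1/3, 1/3)

The centroid is the average of the vertices, so each weight is 1/3.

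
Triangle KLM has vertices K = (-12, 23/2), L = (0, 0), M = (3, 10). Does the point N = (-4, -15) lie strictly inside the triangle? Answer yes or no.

Barycentric coordinates of N: (-10/309, 257/103, -452/309).
The three coordinates are negative, positive, negative; a point is interior exactly when all three are positive.

no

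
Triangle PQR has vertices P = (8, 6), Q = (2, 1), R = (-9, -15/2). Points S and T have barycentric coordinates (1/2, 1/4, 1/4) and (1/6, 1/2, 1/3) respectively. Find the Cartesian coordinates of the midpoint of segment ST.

Barycentric coordinates of the midpoint are the average: (1/3, 3/8, 7/24).
Converting: (1/3)·P + (3/8)·Q + (7/24)·R = (19/24, 3/16).

(19/24, 3/16)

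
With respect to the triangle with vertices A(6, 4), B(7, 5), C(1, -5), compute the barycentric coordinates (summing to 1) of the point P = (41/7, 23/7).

(2/7, 4/7, 1/7)

Signed area of the reference triangle: [ABC] = ½·(6·(5−(-5)) + 7·(-5−4) + 1·(4−5)) = ½·(60 − 63 − 1) = -2.
[PBC] = ½·((41/7)·(5−(-5)) + 7·(-5−(23/7)) + 1·(23/7−5)) = ½·(410/7 − 58 − 12/7) = -4/7, so the A-coordinate is (-4/7)/(-2) = 2/7.
[APC] = ½·(6·(23/7−(-5)) + (41/7)·(-5−4) + 1·(4−(23/7))) = ½·(348/7 − 369/7 + 5/7) = -8/7, so the B-coordinate is 4/7.
[ABP] = ½·(6·(5−(23/7)) + 7·(23/7−4) + (41/7)·(4−5)) = ½·(72/7 − 5 − 41/7) = -2/7, so the C-coordinate is 1/7.
Check: 2/7 + 4/7 + 1/7 = 1.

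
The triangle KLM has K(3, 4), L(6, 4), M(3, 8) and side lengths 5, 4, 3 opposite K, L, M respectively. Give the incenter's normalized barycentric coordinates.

(5/12, 1/3, 1/4)

The incenter has barycentric coordinates proportional to the opposite side lengths: (5 : 4 : 3).
Normalizing by 5+4+3 = 12 gives (5/12, 1/3, 1/4).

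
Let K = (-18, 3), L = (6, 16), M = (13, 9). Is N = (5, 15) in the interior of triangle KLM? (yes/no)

yes

Barycentric coordinates of N: (2/37, 234/259, 11/259).
The three coordinates are positive, positive, positive; a point is interior exactly when all three are positive.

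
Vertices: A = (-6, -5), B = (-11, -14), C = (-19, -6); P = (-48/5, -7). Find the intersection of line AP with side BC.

Barycentric coordinates of P with respect to ABC: (3/5, 1/5, 1/5).
On side BC the A-coordinate is zero; dropping P's A-weight 3/5 and renormalizing the remaining 1/5 : 1/5 gives weights 1/2, 1/2 on B, C.
Q = (1/2)·(-11, -14) + (1/2)·(-19, -6) = (-15, -10).

(-15, -10)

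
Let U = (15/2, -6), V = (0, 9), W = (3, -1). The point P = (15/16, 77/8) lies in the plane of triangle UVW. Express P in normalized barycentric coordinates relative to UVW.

(3/8, 5/4, -5/8)

Signed area of the reference triangle: [UVW] = ½·((15/2)·(9−(-1)) + 0·(-1−(-6)) + 3·(-6−9)) = ½·(75 + 0 − 45) = 15.
[PVW] = ½·((15/16)·(9−(-1)) + 0·(-1−(77/8)) + 3·(77/8−9)) = ½·(75/8 + 0 + 15/8) = 45/8, so the U-coordinate is (45/8)/15 = 3/8.
[UPW] = ½·((15/2)·(77/8−(-1)) + (15/16)·(-1−(-6)) + 3·(-6−(77/8))) = ½·(1275/16 + 75/16 − 375/8) = 75/4, so the V-coordinate is 5/4.
[UVP] = ½·((15/2)·(9−(77/8)) + 0·(77/8−(-6)) + (15/16)·(-6−9)) = ½·(-75/16 + 0 − 225/16) = -75/8, so the W-coordinate is -5/8.
Check: 3/8 + 5/4 − 5/8 = 1.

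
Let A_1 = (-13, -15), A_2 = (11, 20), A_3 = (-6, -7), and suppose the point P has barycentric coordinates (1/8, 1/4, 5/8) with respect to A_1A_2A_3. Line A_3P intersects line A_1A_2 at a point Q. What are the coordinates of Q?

(3, 25/3)

Line A_3P meets A_1A_2 where the A_3-coordinate vanishes; zeroing P's A_3-weight and renormalizing leaves A_1, A_2-weights 1/8 : 1/4 → (1/3, 2/3).
So Q = (1/3)·A_1 + (2/3)·A_2 = (3, 25/3).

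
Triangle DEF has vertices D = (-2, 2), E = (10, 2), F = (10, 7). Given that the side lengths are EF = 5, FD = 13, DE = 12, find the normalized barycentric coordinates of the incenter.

The incenter has barycentric coordinates proportional to the opposite side lengths: (5 : 13 : 12).
Normalizing by 5+13+12 = 30 gives (1/6, 13/30, 2/5).

(1/6, 13/30, 2/5)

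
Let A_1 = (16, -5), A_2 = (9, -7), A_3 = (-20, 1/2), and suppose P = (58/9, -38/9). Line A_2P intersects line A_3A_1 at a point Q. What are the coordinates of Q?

(40/7, -24/7)

Barycentric coordinates of P with respect to A_1A_2A_3: (5/9, 2/9, 2/9).
On side A_3A_1 the A_2-coordinate is zero; dropping P's A_2-weight 2/9 and renormalizing the remaining 2/9 : 5/9 gives weights 2/7, 5/7 on A_3, A_1.
Q = (2/7)·(-20, 1/2) + (5/7)·(16, -5) = (40/7, -24/7).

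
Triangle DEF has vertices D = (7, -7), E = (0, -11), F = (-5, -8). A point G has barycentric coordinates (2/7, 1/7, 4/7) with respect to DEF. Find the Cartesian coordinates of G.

G = (2/7)·D + (1/7)·E + (4/7)·F.
x-coordinate: (2/7)·7 + (1/7)·0 + (4/7)·(-5) = -6/7.
y-coordinate: (2/7)·(-7) + (1/7)·(-11) + (4/7)·(-8) = -57/7.

(-6/7, -57/7)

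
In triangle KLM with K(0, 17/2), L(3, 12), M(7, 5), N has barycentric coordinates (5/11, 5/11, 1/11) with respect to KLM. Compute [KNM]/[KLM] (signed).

5/11

The signed ratio [KNM]/[KLM] equals the barycentric coordinate of N at vertex L, which is 5/11.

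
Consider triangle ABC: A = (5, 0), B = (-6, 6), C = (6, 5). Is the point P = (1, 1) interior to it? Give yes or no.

no

Barycentric coordinates of P: (53/61, 21/61, -13/61).
The three coordinates are positive, positive, negative; a point is interior exactly when all three are positive.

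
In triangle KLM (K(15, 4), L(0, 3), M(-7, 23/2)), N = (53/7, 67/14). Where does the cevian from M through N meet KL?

Barycentric coordinates of N with respect to KLM: (4/7, 2/7, 1/7).
On side KL the M-coordinate is zero; dropping N's M-weight 1/7 and renormalizing the remaining 4/7 : 2/7 gives weights 2/3, 1/3 on K, L.
J = (2/3)·(15, 4) + (1/3)·(0, 3) = (10, 11/3).

(10, 11/3)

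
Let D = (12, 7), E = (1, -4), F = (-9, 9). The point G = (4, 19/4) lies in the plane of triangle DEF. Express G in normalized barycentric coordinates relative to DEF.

(1/2, 1/4, 1/4)

Signed area of the reference triangle: [DEF] = ½·(12·(-4−9) + 1·(9−7) + (-9)·(7−(-4))) = ½·(-156 + 2 − 99) = -253/2.
[GEF] = ½·(4·(-4−9) + 1·(9−(19/4)) + (-9)·(19/4−(-4))) = ½·(-52 + 17/4 − 315/4) = -253/4, so the D-coordinate is (-253/4)/(-253/2) = 1/2.
[DGF] = ½·(12·(19/4−9) + 4·(9−7) + (-9)·(7−(19/4))) = ½·(-51 + 8 − 81/4) = -253/8, so the E-coordinate is 1/4.
[DEG] = ½·(12·(-4−(19/4)) + 1·(19/4−7) + 4·(7−(-4))) = ½·(-105 − 9/4 + 44) = -253/8, so the F-coordinate is 1/4.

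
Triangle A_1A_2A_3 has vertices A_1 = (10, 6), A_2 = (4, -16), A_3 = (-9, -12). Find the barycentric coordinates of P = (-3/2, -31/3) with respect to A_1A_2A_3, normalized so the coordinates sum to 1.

Signed area of the reference triangle: [A_1A_2A_3] = ½·(10·(-16−(-12)) + 4·(-12−6) + (-9)·(6−(-16))) = ½·(-40 − 72 − 198) = -155.
[PA_2A_3] = ½·((-3/2)·(-16−(-12)) + 4·(-12−(-31/3)) + (-9)·(-31/3−(-16))) = ½·(6 − 20/3 − 51) = -155/6, so the A_1-coordinate is (-155/6)/(-155) = 1/6.
[A_1PA_3] = ½·(10·(-31/3−(-12)) + (-3/2)·(-12−6) + (-9)·(6−(-31/3))) = ½·(50/3 + 27 − 147) = -155/3, so the A_2-coordinate is 1/3.
[A_1A_2P] = ½·(10·(-16−(-31/3)) + 4·(-31/3−6) + (-3/2)·(6−(-16))) = ½·(-170/3 − 196/3 − 33) = -155/2, so the A_3-coordinate is 1/2.
Check: 1/6 + 1/3 + 1/2 = 1.

(1/6, 1/3, 1/2)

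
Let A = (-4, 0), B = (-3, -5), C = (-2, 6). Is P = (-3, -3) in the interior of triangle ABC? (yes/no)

Barycentric coordinates of P: (1/8, 3/4, 1/8).
The three coordinates are positive, positive, positive; a point is interior exactly when all three are positive.

yes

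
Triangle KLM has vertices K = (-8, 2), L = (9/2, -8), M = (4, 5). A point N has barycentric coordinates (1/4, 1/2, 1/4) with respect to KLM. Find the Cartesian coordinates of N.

N = (1/4)·K + (1/2)·L + (1/4)·M.
x-coordinate: (1/4)·(-8) + (1/2)·(9/2) + (1/4)·4 = 5/4.
y-coordinate: (1/4)·2 + (1/2)·(-8) + (1/4)·5 = -9/4.

(5/4, -9/4)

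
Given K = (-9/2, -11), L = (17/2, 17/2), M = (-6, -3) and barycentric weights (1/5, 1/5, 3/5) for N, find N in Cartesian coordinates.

N = (1/5)·K + (1/5)·L + (3/5)·M.
x-coordinate: (1/5)·(-9/2) + (1/5)·(17/2) + (3/5)·(-6) = -14/5.
y-coordinate: (1/5)·(-11) + (1/5)·(17/2) + (3/5)·(-3) = -23/10.

(-14/5, -23/10)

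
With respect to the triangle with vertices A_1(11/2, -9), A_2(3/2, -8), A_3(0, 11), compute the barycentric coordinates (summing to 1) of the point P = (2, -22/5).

(1/5, 3/5, 1/5)

Signed area of the reference triangle: [A_1A_2A_3] = ½·((11/2)·(-8−11) + (3/2)·(11−(-9)) + 0·(-9−(-8))) = ½·(-209/2 + 30 + 0) = -149/4.
[PA_2A_3] = ½·(2·(-8−11) + (3/2)·(11−(-22/5)) + 0·(-22/5−(-8))) = ½·(-38 + 231/10 + 0) = -149/20, so the A_1-coordinate is (-149/20)/(-149/4) = 1/5.
[A_1PA_3] = ½·((11/2)·(-22/5−11) + 2·(11−(-9)) + 0·(-9−(-22/5))) = ½·(-847/10 + 40 + 0) = -447/20, so the A_2-coordinate is 3/5.
[A_1A_2P] = ½·((11/2)·(-8−(-22/5)) + (3/2)·(-22/5−(-9)) + 2·(-9−(-8))) = ½·(-99/5 + 69/10 − 2) = -149/20, so the A_3-coordinate is 1/5.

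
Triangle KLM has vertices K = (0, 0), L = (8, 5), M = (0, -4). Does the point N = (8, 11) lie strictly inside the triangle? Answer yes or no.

no

Barycentric coordinates of N: (3/2, 1, -3/2).
The three coordinates are positive, positive, negative; a point is interior exactly when all three are positive.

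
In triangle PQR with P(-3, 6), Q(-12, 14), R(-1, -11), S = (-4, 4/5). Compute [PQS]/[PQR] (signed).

2/5

[PQR] = ½·((-3)·(14−(-11)) + (-12)·(-11−6) + (-1)·(6−14)) = ½·(-75 + 204 + 8) = 137/2.
[PQS] = ½·((-3)·(14−(4/5)) + (-12)·(4/5−6) + (-4)·(6−14)) = ½·(-198/5 + 312/5 + 32) = 137/5, so the ratio is (137/5)/(137/2) = 2/5.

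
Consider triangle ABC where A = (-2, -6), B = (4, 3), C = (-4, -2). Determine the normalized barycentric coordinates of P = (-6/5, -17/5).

Signed area of the reference triangle: [ABC] = ½·((-2)·(3−(-2)) + 4·(-2−(-6)) + (-4)·(-6−3)) = ½·(-10 + 16 + 36) = 21.
[PBC] = ½·((-6/5)·(3−(-2)) + 4·(-2−(-17/5)) + (-4)·(-17/5−3)) = ½·(-6 + 28/5 + 128/5) = 63/5, so the A-coordinate is (63/5)/21 = 3/5.
[APC] = ½·((-2)·(-17/5−(-2)) + (-6/5)·(-2−(-6)) + (-4)·(-6−(-17/5))) = ½·(14/5 − 24/5 + 52/5) = 21/5, so the B-coordinate is 1/5.
[ABP] = ½·((-2)·(3−(-17/5)) + 4·(-17/5−(-6)) + (-6/5)·(-6−3)) = ½·(-64/5 + 52/5 + 54/5) = 21/5, so the C-coordinate is 1/5.

(3/5, 1/5, 1/5)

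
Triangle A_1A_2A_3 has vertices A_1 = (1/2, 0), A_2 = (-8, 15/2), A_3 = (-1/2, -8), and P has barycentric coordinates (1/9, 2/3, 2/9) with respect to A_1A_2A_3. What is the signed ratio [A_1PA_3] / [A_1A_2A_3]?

2/3

The signed ratio [A_1PA_3]/[A_1A_2A_3] equals the barycentric coordinate of P at vertex A_2, which is 2/3.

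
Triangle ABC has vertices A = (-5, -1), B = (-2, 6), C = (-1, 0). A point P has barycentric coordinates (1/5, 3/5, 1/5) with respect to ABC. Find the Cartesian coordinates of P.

(-12/5, 17/5)

P = (1/5)·A + (3/5)·B + (1/5)·C.
x-coordinate: (1/5)·(-5) + (3/5)·(-2) + (1/5)·(-1) = -12/5.
y-coordinate: (1/5)·(-1) + (3/5)·6 + (1/5)·0 = 17/5.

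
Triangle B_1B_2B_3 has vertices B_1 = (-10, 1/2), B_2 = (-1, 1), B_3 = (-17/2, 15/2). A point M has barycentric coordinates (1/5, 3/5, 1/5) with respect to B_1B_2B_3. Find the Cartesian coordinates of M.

M = (1/5)·B_1 + (3/5)·B_2 + (1/5)·B_3.
x-coordinate: (1/5)·(-10) + (3/5)·(-1) + (1/5)·(-17/2) = -43/10.
y-coordinate: (1/5)·(1/2) + (3/5)·1 + (1/5)·(15/2) = 11/5.

(-43/10, 11/5)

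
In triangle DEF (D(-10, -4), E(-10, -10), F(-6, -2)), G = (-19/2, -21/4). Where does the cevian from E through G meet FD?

(-28/3, -11/3)

Barycentric coordinates of G with respect to DEF: (5/8, 1/4, 1/8).
On side FD the E-coordinate is zero; dropping G's E-weight 1/4 and renormalizing the remaining 1/8 : 5/8 gives weights 1/6, 5/6 on F, D.
H = (1/6)·(-6, -2) + (5/6)·(-10, -4) = (-28/3, -11/3).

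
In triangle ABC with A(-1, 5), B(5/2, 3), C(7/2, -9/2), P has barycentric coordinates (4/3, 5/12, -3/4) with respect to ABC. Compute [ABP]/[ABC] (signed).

-3/4

The signed ratio [ABP]/[ABC] equals the barycentric coordinate of P at vertex C, which is -3/4.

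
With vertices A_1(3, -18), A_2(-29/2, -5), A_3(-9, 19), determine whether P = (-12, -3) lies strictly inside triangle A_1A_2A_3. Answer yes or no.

yes

Barycentric coordinates of P: (98/983, 750/983, 135/983).
The three coordinates are positive, positive, positive; a point is interior exactly when all three are positive.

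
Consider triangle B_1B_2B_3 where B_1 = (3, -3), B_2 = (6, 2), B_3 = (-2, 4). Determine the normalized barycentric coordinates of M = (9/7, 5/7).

Signed area of the reference triangle: [B_1B_2B_3] = ½·(3·(2−4) + 6·(4−(-3)) + (-2)·(-3−2)) = ½·(-6 + 42 + 10) = 23.
[MB_2B_3] = ½·((9/7)·(2−4) + 6·(4−(5/7)) + (-2)·(5/7−2)) = ½·(-18/7 + 138/7 + 18/7) = 69/7, so the B_1-coordinate is (69/7)/23 = 3/7.
[B_1MB_3] = ½·(3·(5/7−4) + (9/7)·(4−(-3)) + (-2)·(-3−(5/7))) = ½·(-69/7 + 9 + 52/7) = 23/7, so the B_2-coordinate is 1/7.
[B_1B_2M] = ½·(3·(2−(5/7)) + 6·(5/7−(-3)) + (9/7)·(-3−2)) = ½·(27/7 + 156/7 − 45/7) = 69/7, so the B_3-coordinate is 3/7.
Check: 3/7 + 1/7 + 3/7 = 1.

(3/7, 1/7, 3/7)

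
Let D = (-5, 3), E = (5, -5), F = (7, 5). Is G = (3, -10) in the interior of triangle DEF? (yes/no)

no

Barycentric coordinates of G: (5/58, 43/29, -33/58).
The three coordinates are positive, positive, negative; a point is interior exactly when all three are positive.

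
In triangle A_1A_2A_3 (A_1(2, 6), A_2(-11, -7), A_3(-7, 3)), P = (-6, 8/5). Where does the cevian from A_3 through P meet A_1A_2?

(-9/2, -1/2)

Barycentric coordinates of P with respect to A_1A_2A_3: (1/5, 1/5, 3/5).
On side A_1A_2 the A_3-coordinate is zero; dropping P's A_3-weight 3/5 and renormalizing the remaining 1/5 : 1/5 gives weights 1/2, 1/2 on A_1, A_2.
Q = (1/2)·(2, 6) + (1/2)·(-11, -7) = (-9/2, -1/2).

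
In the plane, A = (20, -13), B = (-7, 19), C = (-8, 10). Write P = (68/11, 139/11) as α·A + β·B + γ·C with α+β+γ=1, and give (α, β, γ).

(5/11, 16/11, -10/11)

Signed area of the reference triangle: [ABC] = ½·(20·(19−10) + (-7)·(10−(-13)) + (-8)·(-13−19)) = ½·(180 − 161 + 256) = 275/2.
[PBC] = ½·((68/11)·(19−10) + (-7)·(10−(139/11)) + (-8)·(139/11−19)) = ½·(612/11 + 203/11 + 560/11) = 125/2, so the A-coordinate is (125/2)/(275/2) = 5/11.
[APC] = ½·(20·(139/11−10) + (68/11)·(10−(-13)) + (-8)·(-13−(139/11))) = ½·(580/11 + 1564/11 + 2256/11) = 200, so the B-coordinate is 16/11.
[ABP] = ½·(20·(19−(139/11)) + (-7)·(139/11−(-13)) + (68/11)·(-13−19)) = ½·(1400/11 − 1974/11 − 2176/11) = -125, so the C-coordinate is -10/11.
Check: 5/11 + 16/11 − 10/11 = 1.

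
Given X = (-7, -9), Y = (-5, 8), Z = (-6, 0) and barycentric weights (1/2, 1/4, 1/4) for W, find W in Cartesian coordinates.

W = (1/2)·X + (1/4)·Y + (1/4)·Z.
x-coordinate: (1/2)·(-7) + (1/4)·(-5) + (1/4)·(-6) = -25/4.
y-coordinate: (1/2)·(-9) + (1/4)·8 + (1/4)·0 = -5/2.

(-25/4, -5/2)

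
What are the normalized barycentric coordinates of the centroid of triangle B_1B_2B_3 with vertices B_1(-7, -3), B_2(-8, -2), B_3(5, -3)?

(1/3, 1/3, 1/3)

The centroid is the average of the vertices, so each weight is 1/3.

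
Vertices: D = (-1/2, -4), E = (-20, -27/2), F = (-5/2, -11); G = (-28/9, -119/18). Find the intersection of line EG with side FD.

(-1, -23/4)

Barycentric coordinates of G with respect to DEF: (2/3, 1/9, 2/9).
On side FD the E-coordinate is zero; dropping G's E-weight 1/9 and renormalizing the remaining 2/9 : 2/3 gives weights 1/4, 3/4 on F, D.
H = (1/4)·(-5/2, -11) + (3/4)·(-1/2, -4) = (-1, -23/4).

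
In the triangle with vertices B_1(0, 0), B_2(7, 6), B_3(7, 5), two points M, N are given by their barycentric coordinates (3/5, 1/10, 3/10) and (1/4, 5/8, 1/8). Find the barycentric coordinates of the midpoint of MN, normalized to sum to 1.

(17/40, 29/80, 17/80)

Since both coordinate triples sum to 1, the midpoint's barycentrics are the componentwise average.
(3/5+1/4)/2 = 17/40; similarly 29/80 and 17/80.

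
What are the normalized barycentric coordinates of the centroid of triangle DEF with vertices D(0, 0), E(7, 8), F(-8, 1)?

The centroid is the average of the vertices, so each weight is 1/3.

(1/3, 1/3, 1/3)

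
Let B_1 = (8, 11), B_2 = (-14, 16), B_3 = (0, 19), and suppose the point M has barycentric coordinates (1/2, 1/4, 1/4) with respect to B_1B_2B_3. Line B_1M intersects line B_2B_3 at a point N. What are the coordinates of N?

Line B_1M meets B_2B_3 where the B_1-coordinate vanishes; zeroing M's B_1-weight and renormalizing leaves B_2, B_3-weights 1/4 : 1/4 → (1/2, 1/2).
So N = (1/2)·B_2 + (1/2)·B_3 = (-7, 35/2).

(-7, 35/2)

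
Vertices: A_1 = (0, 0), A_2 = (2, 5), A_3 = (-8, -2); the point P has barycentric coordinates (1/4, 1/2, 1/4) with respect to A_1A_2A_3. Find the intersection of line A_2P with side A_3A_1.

Line A_2P meets A_3A_1 where the A_2-coordinate vanishes; zeroing P's A_2-weight and renormalizing leaves A_3, A_1-weights 1/4 : 1/4 → (1/2, 1/2).
So Q = (1/2)·A_3 + (1/2)·A_1 = (-4, -1).

(-4, -1)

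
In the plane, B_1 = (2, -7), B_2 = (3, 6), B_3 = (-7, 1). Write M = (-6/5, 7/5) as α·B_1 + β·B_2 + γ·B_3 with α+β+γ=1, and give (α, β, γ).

Signed area of the reference triangle: [B_1B_2B_3] = ½·(2·(6−1) + 3·(1−(-7)) + (-7)·(-7−6)) = ½·(10 + 24 + 91) = 125/2.
[MB_2B_3] = ½·((-6/5)·(6−1) + 3·(1−(7/5)) + (-7)·(7/5−6)) = ½·(-6 − 6/5 + 161/5) = 25/2, so the B_1-coordinate is (25/2)/(125/2) = 1/5.
[B_1MB_3] = ½·(2·(7/5−1) + (-6/5)·(1−(-7)) + (-7)·(-7−(7/5))) = ½·(4/5 − 48/5 + 294/5) = 25, so the B_2-coordinate is 2/5.
[B_1B_2M] = ½·(2·(6−(7/5)) + 3·(7/5−(-7)) + (-6/5)·(-7−6)) = ½·(46/5 + 126/5 + 78/5) = 25, so the B_3-coordinate is 2/5.
Check: 1/5 + 2/5 + 2/5 = 1.

(1/5, 2/5, 2/5)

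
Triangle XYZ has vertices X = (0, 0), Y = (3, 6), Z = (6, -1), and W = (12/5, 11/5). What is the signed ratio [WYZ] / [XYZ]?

2/5

[XYZ] = ½·(0·(6−(-1)) + 3·(-1−0) + 6·(0−6)) = ½·(0 − 3 − 36) = -39/2.
[WYZ] = ½·((12/5)·(6−(-1)) + 3·(-1−(11/5)) + 6·(11/5−6)) = ½·(84/5 − 48/5 − 114/5) = -39/5, so the ratio is (-39/5)/(-39/2) = 2/5.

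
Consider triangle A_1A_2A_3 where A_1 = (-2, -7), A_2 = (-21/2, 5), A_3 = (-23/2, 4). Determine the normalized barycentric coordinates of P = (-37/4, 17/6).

Signed area of the reference triangle: [A_1A_2A_3] = ½·((-2)·(5−4) + (-21/2)·(4−(-7)) + (-23/2)·(-7−5)) = ½·(-2 − 231/2 + 138) = 41/4.
[PA_2A_3] = ½·((-37/4)·(5−4) + (-21/2)·(4−(17/6)) + (-23/2)·(17/6−5)) = ½·(-37/4 − 49/4 + 299/12) = 41/24, so the A_1-coordinate is (41/24)/(41/4) = 1/6.
[A_1PA_3] = ½·((-2)·(17/6−4) + (-37/4)·(4−(-7)) + (-23/2)·(-7−(17/6))) = ½·(7/3 − 407/4 + 1357/12) = 41/6, so the A_2-coordinate is 2/3.
[A_1A_2P] = ½·((-2)·(5−(17/6)) + (-21/2)·(17/6−(-7)) + (-37/4)·(-7−5)) = ½·(-13/3 − 413/4 + 111) = 41/24, so the A_3-coordinate is 1/6.

(1/6, 2/3, 1/6)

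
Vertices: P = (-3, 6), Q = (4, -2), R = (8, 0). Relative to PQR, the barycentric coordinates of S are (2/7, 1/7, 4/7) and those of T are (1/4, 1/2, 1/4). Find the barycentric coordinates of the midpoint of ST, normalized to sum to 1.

(15/56, 9/28, 23/56)

Since both coordinate triples sum to 1, the midpoint's barycentrics are the componentwise average.
(2/7+1/4)/2 = 15/56; similarly 9/28 and 23/56.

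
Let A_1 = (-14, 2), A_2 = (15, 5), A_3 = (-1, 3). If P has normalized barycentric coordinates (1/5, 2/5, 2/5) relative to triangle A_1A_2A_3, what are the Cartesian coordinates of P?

P = (1/5)·A_1 + (2/5)·A_2 + (2/5)·A_3.
x-coordinate: (1/5)·(-14) + (2/5)·15 + (2/5)·(-1) = 14/5.
y-coordinate: (1/5)·2 + (2/5)·5 + (2/5)·3 = 18/5.

(14/5, 18/5)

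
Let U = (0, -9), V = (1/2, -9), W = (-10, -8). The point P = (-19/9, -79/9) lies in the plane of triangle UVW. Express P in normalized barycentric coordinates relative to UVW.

Signed area of the reference triangle: [UVW] = ½·(0·(-9−(-8)) + (1/2)·(-8−(-9)) + (-10)·(-9−(-9))) = ½·(0 + 1/2 + 0) = 1/4.
[PVW] = ½·((-19/9)·(-9−(-8)) + (1/2)·(-8−(-79/9)) + (-10)·(-79/9−(-9))) = ½·(19/9 + 7/18 − 20/9) = 5/36, so the U-coordinate is (5/36)/(1/4) = 5/9.
[UPW] = ½·(0·(-79/9−(-8)) + (-19/9)·(-8−(-9)) + (-10)·(-9−(-79/9))) = ½·(0 − 19/9 + 20/9) = 1/18, so the V-coordinate is 2/9.
[UVP] = ½·(0·(-9−(-79/9)) + (1/2)·(-79/9−(-9)) + (-19/9)·(-9−(-9))) = ½·(0 + 1/9 + 0) = 1/18, so the W-coordinate is 2/9.
Check: 5/9 + 2/9 + 2/9 = 1.

(5/9, 2/9, 2/9)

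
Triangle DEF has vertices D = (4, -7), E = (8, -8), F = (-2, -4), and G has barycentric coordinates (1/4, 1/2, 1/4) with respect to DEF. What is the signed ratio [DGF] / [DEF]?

1/2

The signed ratio [DGF]/[DEF] equals the barycentric coordinate of G at vertex E, which is 1/2.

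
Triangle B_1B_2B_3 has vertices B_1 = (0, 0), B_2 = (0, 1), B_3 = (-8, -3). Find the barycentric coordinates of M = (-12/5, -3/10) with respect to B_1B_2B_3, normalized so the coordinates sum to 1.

(1/10, 3/5, 3/10)

Signed area of the reference triangle: [B_1B_2B_3] = ½·(0·(1−(-3)) + 0·(-3−0) + (-8)·(0−1)) = ½·(0 + 0 + 8) = 4.
[MB_2B_3] = ½·((-12/5)·(1−(-3)) + 0·(-3−(-3/10)) + (-8)·(-3/10−1)) = ½·(-48/5 + 0 + 52/5) = 2/5, so the B_1-coordinate is (2/5)/4 = 1/10.
[B_1MB_3] = ½·(0·(-3/10−(-3)) + (-12/5)·(-3−0) + (-8)·(0−(-3/10))) = ½·(0 + 36/5 − 12/5) = 12/5, so the B_2-coordinate is 3/5.
[B_1B_2M] = ½·(0·(1−(-3/10)) + 0·(-3/10−0) + (-12/5)·(0−1)) = ½·(0 + 0 + 12/5) = 6/5, so the B_3-coordinate is 3/10.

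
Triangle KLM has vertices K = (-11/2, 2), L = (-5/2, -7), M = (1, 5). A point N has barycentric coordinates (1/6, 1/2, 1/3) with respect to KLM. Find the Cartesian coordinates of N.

(-11/6, -3/2)

N = (1/6)·K + (1/2)·L + (1/3)·M.
x-coordinate: (1/6)·(-11/2) + (1/2)·(-5/2) + (1/3)·1 = -11/6.
y-coordinate: (1/6)·2 + (1/2)·(-7) + (1/3)·5 = -3/2.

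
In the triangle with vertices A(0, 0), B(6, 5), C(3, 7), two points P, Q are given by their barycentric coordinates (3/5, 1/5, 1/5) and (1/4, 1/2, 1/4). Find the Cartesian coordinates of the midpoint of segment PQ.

Barycentric coordinates of the midpoint are the average: (17/40, 7/20, 9/40).
Converting: (17/40)·A + (7/20)·B + (9/40)·C = (111/40, 133/40).

(111/40, 133/40)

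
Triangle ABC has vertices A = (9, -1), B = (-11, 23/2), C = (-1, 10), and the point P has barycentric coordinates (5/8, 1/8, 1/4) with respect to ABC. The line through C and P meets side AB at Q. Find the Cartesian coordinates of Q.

(17/3, 13/12)

Line CP meets AB where the C-coordinate vanishes; zeroing P's C-weight and renormalizing leaves A, B-weights 5/8 : 1/8 → (5/6, 1/6).
So Q = (5/6)·A + (1/6)·B = (17/3, 13/12).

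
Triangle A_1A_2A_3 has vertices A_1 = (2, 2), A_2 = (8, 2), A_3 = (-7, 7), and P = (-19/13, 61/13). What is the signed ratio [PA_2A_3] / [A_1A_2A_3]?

3/13

[A_1A_2A_3] = ½·(2·(2−7) + 8·(7−2) + (-7)·(2−2)) = ½·(-10 + 40 + 0) = 15.
[PA_2A_3] = ½·((-19/13)·(2−7) + 8·(7−(61/13)) + (-7)·(61/13−2)) = ½·(95/13 + 240/13 − 245/13) = 45/13, so the ratio is (45/13)/15 = 3/13.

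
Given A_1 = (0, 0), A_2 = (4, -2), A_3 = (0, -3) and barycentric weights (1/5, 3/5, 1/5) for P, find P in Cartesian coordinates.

(12/5, -9/5)

P = (1/5)·A_1 + (3/5)·A_2 + (1/5)·A_3.
x-coordinate: (1/5)·0 + (3/5)·4 + (1/5)·0 = 12/5.
y-coordinate: (1/5)·0 + (3/5)·(-2) + (1/5)·(-3) = -9/5.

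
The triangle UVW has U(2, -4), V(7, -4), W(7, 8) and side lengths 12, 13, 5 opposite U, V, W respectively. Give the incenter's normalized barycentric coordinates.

(2/5, 13/30, 1/6)

The incenter has barycentric coordinates proportional to the opposite side lengths: (12 : 13 : 5).
Normalizing by 12+13+5 = 30 gives (2/5, 13/30, 1/6).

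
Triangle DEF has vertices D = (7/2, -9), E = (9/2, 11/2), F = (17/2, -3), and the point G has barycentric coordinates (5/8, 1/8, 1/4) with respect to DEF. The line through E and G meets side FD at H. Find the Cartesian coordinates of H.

Line EG meets FD where the E-coordinate vanishes; zeroing G's E-weight and renormalizing leaves F, D-weights 1/4 : 5/8 → (2/7, 5/7).
So H = (2/7)·F + (5/7)·D = (69/14, -51/7).

(69/14, -51/7)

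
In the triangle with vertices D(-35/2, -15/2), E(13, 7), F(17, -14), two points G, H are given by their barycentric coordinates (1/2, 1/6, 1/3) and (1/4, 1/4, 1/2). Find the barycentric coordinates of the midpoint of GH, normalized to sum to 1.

Since both coordinate triples sum to 1, the midpoint's barycentrics are the componentwise average.
(1/2+1/4)/2 = 3/8; similarly 5/24 and 5/12.

(3/8, 5/24, 5/12)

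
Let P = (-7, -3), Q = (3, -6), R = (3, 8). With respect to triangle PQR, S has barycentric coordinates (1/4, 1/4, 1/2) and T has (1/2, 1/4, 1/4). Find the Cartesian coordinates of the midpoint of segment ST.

Barycentric coordinates of the midpoint are the average: (3/8, 1/4, 3/8).
Converting: (3/8)·P + (1/4)·Q + (3/8)·R = (-3/4, 3/8).

(-3/4, 3/8)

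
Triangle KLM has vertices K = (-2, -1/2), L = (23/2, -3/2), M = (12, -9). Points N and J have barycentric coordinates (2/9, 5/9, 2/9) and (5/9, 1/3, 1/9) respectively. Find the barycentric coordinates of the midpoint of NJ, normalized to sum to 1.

(7/18, 4/9, 1/6)

Since both coordinate triples sum to 1, the midpoint's barycentrics are the componentwise average.
(2/9+5/9)/2 = 7/18; similarly 4/9 and 1/6.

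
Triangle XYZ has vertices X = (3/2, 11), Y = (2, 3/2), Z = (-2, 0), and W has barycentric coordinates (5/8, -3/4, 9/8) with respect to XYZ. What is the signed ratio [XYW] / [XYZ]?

The signed ratio [XYW]/[XYZ] equals the barycentric coordinate of W at vertex Z, which is 9/8.

9/8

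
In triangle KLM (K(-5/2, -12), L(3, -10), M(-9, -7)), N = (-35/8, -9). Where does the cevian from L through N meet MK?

Barycentric coordinates of N with respect to KLM: (1/4, 1/4, 1/2).
On side MK the L-coordinate is zero; dropping N's L-weight 1/4 and renormalizing the remaining 1/2 : 1/4 gives weights 2/3, 1/3 on M, K.
J = (2/3)·(-9, -7) + (1/3)·(-5/2, -12) = (-41/6, -26/3).

(-41/6, -26/3)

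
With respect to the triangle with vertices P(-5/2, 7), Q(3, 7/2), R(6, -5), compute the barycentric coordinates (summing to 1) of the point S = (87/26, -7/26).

Signed area of the reference triangle: [PQR] = ½·((-5/2)·(7/2−(-5)) + 3·(-5−7) + 6·(7−(7/2))) = ½·(-85/4 − 36 + 21) = -145/8.
[SQR] = ½·((87/26)·(7/2−(-5)) + 3·(-5−(-7/26)) + 6·(-7/26−(7/2))) = ½·(1479/52 − 369/26 − 294/13) = -435/104, so the P-coordinate is (-435/104)/(-145/8) = 3/13.
[PSR] = ½·((-5/2)·(-7/26−(-5)) + (87/26)·(-5−7) + 6·(7−(-7/26))) = ½·(-615/52 − 522/13 + 567/13) = -435/104, so the Q-coordinate is 3/13.
[PQS] = ½·((-5/2)·(7/2−(-7/26)) + 3·(-7/26−7) + (87/26)·(7−(7/2))) = ½·(-245/26 − 567/26 + 609/52) = -1015/104, so the R-coordinate is 7/13.

(3/13, 3/13, 7/13)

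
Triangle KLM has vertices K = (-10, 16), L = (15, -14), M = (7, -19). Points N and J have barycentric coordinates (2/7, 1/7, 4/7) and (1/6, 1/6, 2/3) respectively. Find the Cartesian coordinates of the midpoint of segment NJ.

(123/28, -433/42)

Barycentric coordinates of the midpoint are the average: (19/84, 13/84, 13/21).
Converting: (19/84)·K + (13/84)·L + (13/21)·M = (123/28, -433/42).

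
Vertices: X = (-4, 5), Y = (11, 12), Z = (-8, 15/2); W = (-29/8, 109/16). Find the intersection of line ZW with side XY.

Barycentric coordinates of W with respect to XYZ: (1/2, 1/8, 3/8).
On side XY the Z-coordinate is zero; dropping W's Z-weight 3/8 and renormalizing the remaining 1/2 : 1/8 gives weights 4/5, 1/5 on X, Y.
V = (4/5)·(-4, 5) + (1/5)·(11, 12) = (-1, 32/5).

(-1, 32/5)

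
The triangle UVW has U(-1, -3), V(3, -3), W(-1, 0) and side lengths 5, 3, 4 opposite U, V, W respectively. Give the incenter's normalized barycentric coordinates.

The incenter has barycentric coordinates proportional to the opposite side lengths: (5 : 3 : 4).
Normalizing by 5+3+4 = 12 gives (5/12, 1/4, 1/3).

(5/12, 1/4, 1/3)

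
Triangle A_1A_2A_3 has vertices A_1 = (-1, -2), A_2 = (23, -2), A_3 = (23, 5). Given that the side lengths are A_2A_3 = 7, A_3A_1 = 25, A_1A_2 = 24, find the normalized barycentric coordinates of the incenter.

(1/8, 25/56, 3/7)

The incenter has barycentric coordinates proportional to the opposite side lengths: (7 : 25 : 24).
Normalizing by 7+25+24 = 56 gives (1/8, 25/56, 3/7).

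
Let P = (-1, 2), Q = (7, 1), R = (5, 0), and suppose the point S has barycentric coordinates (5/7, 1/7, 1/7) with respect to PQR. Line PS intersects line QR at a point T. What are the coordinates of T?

(6, 1/2)

Line PS meets QR where the P-coordinate vanishes; zeroing S's P-weight and renormalizing leaves Q, R-weights 1/7 : 1/7 → (1/2, 1/2).
So T = (1/2)·Q + (1/2)·R = (6, 1/2).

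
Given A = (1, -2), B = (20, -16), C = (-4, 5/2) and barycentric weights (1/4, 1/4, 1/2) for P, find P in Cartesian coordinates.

(13/4, -13/4)

P = (1/4)·A + (1/4)·B + (1/2)·C.
x-coordinate: (1/4)·1 + (1/4)·20 + (1/2)·(-4) = 13/4.
y-coordinate: (1/4)·(-2) + (1/4)·(-16) + (1/2)·(5/2) = -13/4.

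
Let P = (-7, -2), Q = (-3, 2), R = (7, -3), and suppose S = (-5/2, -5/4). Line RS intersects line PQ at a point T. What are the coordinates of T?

(-17/3, -2/3)

Barycentric coordinates of S with respect to PQR: (1/2, 1/4, 1/4).
On side PQ the R-coordinate is zero; dropping S's R-weight 1/4 and renormalizing the remaining 1/2 : 1/4 gives weights 2/3, 1/3 on P, Q.
T = (2/3)·(-7, -2) + (1/3)·(-3, 2) = (-17/3, -2/3).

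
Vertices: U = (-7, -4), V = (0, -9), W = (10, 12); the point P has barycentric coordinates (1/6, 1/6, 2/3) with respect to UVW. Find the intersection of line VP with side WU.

(33/5, 44/5)

Line VP meets WU where the V-coordinate vanishes; zeroing P's V-weight and renormalizing leaves W, U-weights 2/3 : 1/6 → (4/5, 1/5).
So Q = (4/5)·W + (1/5)·U = (33/5, 44/5).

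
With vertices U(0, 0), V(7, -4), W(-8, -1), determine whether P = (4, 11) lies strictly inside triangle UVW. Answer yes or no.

Barycentric coordinates of P: (72/13, -28/13, -31/13).
The three coordinates are positive, negative, negative; a point is interior exactly when all three are positive.

no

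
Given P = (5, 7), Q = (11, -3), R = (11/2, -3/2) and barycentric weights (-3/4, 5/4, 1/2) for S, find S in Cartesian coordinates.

(51/4, -39/4)

S = (-3/4)·P + (5/4)·Q + (1/2)·R.
x-coordinate: (-3/4)·5 + (5/4)·11 + (1/2)·(11/2) = 51/4.
y-coordinate: (-3/4)·7 + (5/4)·(-3) + (1/2)·(-3/2) = -39/4.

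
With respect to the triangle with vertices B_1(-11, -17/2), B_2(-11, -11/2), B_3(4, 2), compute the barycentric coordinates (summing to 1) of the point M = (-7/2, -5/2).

(1/4, 1/4, 1/2)

Signed area of the reference triangle: [B_1B_2B_3] = ½·((-11)·(-11/2−2) + (-11)·(2−(-17/2)) + 4·(-17/2−(-11/2))) = ½·(165/2 − 231/2 − 12) = -45/2.
[MB_2B_3] = ½·((-7/2)·(-11/2−2) + (-11)·(2−(-5/2)) + 4·(-5/2−(-11/2))) = ½·(105/4 − 99/2 + 12) = -45/8, so the B_1-coordinate is (-45/8)/(-45/2) = 1/4.
[B_1MB_3] = ½·((-11)·(-5/2−2) + (-7/2)·(2−(-17/2)) + 4·(-17/2−(-5/2))) = ½·(99/2 − 147/4 − 24) = -45/8, so the B_2-coordinate is 1/4.
[B_1B_2M] = ½·((-11)·(-11/2−(-5/2)) + (-11)·(-5/2−(-17/2)) + (-7/2)·(-17/2−(-11/2))) = ½·(33 − 66 + 21/2) = -45/4, so the B_3-coordinate is 1/2.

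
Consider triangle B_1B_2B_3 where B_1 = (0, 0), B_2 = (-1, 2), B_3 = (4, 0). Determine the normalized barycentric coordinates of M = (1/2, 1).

(1/4, 1/2, 1/4)

Signed area of the reference triangle: [B_1B_2B_3] = ½·(0·(2−0) + (-1)·(0−0) + 4·(0−2)) = ½·(0 + 0 − 8) = -4.
[MB_2B_3] = ½·((1/2)·(2−0) + (-1)·(0−1) + 4·(1−2)) = ½·(1 + 1 − 4) = -1, so the B_1-coordinate is (-1)/(-4) = 1/4.
[B_1MB_3] = ½·(0·(1−0) + (1/2)·(0−0) + 4·(0−1)) = ½·(0 + 0 − 4) = -2, so the B_2-coordinate is 1/2.
[B_1B_2M] = ½·(0·(2−1) + (-1)·(1−0) + (1/2)·(0−2)) = ½·(0 − 1 − 1) = -1, so the B_3-coordinate is 1/4.
Check: 1/4 + 1/2 + 1/4 = 1.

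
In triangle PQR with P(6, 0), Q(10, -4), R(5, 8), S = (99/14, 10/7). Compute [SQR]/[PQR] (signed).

2/7

[PQR] = ½·(6·(-4−8) + 10·(8−0) + 5·(0−(-4))) = ½·(-72 + 80 + 20) = 14.
[SQR] = ½·((99/14)·(-4−8) + 10·(8−(10/7)) + 5·(10/7−(-4))) = ½·(-594/7 + 460/7 + 190/7) = 4, so the ratio is 4/14 = 2/7.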